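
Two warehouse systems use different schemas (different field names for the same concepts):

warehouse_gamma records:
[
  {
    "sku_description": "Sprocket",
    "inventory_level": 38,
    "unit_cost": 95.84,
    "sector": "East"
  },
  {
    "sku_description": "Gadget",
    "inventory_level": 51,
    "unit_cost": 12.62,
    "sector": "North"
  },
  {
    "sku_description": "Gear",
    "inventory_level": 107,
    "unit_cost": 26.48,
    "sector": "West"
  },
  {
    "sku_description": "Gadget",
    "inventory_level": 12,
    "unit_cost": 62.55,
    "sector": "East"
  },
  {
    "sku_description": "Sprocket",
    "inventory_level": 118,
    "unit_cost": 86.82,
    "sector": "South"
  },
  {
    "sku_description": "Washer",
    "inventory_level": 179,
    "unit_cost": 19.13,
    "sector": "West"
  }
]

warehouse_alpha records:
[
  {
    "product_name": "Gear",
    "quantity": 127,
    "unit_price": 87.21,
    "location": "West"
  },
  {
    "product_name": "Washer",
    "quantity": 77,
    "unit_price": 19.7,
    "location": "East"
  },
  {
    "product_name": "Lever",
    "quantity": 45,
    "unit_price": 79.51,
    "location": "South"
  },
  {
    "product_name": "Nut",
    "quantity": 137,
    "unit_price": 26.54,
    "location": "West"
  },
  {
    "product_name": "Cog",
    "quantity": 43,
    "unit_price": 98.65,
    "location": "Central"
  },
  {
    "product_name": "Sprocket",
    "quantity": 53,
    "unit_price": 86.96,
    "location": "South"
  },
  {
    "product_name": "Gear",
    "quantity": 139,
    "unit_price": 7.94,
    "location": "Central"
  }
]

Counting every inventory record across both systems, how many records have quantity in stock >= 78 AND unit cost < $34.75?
4

Schema mappings:
- "inventory_level" (warehouse_gamma) = "quantity" (warehouse_alpha) = quantity
- "unit_cost" (warehouse_gamma) = "unit_price" (warehouse_alpha) = unit cost

Records meeting both conditions in warehouse_gamma: 2
Records meeting both conditions in warehouse_alpha: 2

Total: 2 + 2 = 4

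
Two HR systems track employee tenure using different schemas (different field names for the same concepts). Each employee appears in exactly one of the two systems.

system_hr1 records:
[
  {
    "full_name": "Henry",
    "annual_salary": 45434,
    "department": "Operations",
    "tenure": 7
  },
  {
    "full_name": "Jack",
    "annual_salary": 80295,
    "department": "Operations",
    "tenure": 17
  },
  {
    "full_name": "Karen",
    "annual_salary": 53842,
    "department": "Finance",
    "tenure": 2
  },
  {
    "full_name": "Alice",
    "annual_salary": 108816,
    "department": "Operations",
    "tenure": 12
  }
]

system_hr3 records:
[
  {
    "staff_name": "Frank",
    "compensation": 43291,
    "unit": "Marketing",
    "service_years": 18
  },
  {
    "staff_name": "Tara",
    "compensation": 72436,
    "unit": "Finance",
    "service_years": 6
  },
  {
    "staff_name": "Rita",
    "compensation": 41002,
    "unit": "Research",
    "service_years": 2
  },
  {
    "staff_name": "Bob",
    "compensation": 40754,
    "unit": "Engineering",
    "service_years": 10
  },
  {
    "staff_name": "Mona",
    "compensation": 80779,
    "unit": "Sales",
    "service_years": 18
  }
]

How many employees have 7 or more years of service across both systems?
6

Reconcile schemas: "tenure" (system_hr1) = "service_years" (system_hr3) = years of service

From system_hr1: 3 employees with >= 7 years
From system_hr3: 3 employees with >= 7 years

Total: 3 + 3 = 6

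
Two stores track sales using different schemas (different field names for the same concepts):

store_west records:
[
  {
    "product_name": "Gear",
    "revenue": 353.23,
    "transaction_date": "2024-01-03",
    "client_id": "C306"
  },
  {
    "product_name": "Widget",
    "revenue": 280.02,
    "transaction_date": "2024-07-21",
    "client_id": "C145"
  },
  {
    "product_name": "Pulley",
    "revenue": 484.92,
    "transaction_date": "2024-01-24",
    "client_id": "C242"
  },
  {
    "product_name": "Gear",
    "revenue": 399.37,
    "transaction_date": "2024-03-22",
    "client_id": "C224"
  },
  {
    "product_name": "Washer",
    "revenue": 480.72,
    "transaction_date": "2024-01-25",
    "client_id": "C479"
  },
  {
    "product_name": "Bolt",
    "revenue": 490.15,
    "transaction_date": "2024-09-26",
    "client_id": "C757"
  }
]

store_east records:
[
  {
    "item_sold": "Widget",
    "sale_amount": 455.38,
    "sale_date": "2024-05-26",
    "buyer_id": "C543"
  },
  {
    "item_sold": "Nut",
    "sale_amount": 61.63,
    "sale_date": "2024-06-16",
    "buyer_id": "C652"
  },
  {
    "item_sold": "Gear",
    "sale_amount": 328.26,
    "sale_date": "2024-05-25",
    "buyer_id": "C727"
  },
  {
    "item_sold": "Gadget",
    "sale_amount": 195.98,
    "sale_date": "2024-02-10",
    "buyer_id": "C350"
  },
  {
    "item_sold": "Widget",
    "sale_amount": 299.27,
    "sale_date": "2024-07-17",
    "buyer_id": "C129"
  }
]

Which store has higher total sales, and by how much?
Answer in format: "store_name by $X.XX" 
store_west by $1147.89

Schema mapping: "revenue" (store_west) = "sale_amount" (store_east) = sale amount

Total for store_west: 2488.41
Total for store_east: 1340.52

Difference: |2488.41 - 1340.52| = 1147.89
store_west has higher sales by $1147.89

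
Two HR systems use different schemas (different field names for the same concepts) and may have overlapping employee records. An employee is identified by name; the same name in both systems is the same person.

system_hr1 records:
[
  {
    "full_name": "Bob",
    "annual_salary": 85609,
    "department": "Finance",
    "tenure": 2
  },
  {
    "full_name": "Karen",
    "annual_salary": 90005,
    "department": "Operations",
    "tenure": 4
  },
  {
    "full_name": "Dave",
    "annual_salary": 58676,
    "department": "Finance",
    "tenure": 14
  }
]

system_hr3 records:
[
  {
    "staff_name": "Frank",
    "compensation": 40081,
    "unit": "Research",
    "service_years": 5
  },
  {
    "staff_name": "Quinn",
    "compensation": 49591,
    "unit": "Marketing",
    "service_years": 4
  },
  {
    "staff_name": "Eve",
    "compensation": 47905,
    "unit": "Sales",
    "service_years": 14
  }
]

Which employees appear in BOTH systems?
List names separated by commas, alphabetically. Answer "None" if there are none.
None

Schema mapping: "full_name" (system_hr1) = "staff_name" (system_hr3) = employee name

Names in system_hr1: ['Bob', 'Dave', 'Karen']
Names in system_hr3: ['Eve', 'Frank', 'Quinn']

Intersection: None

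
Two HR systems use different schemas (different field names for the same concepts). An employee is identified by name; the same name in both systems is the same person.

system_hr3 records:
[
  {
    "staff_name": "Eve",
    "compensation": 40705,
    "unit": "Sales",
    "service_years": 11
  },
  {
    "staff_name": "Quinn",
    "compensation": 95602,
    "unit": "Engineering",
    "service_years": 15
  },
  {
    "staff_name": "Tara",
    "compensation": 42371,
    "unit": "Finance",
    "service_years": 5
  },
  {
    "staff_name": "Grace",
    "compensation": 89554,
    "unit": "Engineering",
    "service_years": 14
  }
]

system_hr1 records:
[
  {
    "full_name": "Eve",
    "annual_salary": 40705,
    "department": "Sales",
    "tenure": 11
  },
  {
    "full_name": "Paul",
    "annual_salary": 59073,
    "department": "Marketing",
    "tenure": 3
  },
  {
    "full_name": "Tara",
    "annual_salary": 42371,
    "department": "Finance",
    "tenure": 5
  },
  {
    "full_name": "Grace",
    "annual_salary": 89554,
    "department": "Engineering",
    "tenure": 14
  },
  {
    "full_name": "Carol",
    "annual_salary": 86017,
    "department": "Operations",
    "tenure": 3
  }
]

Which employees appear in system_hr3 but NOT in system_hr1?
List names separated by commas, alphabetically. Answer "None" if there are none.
Quinn

Schema mapping: "staff_name" (system_hr3) = "full_name" (system_hr1) = employee name

Names in system_hr3: ['Eve', 'Grace', 'Quinn', 'Tara']
Names in system_hr1: ['Carol', 'Eve', 'Grace', 'Paul', 'Tara']

In system_hr3 but not system_hr1: ['Quinn']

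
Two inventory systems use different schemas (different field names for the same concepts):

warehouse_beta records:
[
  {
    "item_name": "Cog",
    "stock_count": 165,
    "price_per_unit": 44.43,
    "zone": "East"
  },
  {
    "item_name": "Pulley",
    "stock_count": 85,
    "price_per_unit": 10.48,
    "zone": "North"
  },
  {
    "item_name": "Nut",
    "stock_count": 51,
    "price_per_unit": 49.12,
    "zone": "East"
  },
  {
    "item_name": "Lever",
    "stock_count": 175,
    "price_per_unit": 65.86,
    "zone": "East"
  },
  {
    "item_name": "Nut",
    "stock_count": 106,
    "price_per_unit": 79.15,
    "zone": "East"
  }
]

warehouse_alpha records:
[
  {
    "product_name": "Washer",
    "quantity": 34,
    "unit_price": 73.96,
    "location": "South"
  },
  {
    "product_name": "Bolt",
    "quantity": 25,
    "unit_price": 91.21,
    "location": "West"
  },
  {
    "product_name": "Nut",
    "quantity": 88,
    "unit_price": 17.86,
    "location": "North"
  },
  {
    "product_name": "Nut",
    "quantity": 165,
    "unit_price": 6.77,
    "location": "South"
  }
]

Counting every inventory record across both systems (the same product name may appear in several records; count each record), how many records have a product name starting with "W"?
1

Schema mapping: "item_name" (warehouse_beta) = "product_name" (warehouse_alpha) = product name

Records with product name starting with "W" in warehouse_beta: 0
Records with product name starting with "W" in warehouse_alpha: 1

Total: 0 + 1 = 1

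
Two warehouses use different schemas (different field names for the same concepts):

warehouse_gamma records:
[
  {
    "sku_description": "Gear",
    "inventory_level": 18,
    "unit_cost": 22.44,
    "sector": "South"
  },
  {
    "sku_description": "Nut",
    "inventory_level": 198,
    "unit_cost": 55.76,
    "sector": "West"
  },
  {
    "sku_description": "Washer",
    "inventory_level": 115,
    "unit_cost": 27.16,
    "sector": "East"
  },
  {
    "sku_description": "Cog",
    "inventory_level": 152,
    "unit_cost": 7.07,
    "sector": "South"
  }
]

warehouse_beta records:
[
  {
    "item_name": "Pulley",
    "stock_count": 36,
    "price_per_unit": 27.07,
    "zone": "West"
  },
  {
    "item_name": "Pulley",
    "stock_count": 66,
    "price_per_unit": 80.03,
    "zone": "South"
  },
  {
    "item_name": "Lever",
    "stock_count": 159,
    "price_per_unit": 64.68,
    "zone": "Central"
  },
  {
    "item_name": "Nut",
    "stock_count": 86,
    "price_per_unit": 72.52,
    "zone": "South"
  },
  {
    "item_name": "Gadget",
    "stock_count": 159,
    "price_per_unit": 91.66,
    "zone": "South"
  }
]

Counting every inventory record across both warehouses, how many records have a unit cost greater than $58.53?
4

Schema mapping: "unit_cost" (warehouse_gamma) = "price_per_unit" (warehouse_beta) = unit cost

Records > $58.53 in warehouse_gamma: 0
Records > $58.53 in warehouse_beta: 4

Total count: 0 + 4 = 4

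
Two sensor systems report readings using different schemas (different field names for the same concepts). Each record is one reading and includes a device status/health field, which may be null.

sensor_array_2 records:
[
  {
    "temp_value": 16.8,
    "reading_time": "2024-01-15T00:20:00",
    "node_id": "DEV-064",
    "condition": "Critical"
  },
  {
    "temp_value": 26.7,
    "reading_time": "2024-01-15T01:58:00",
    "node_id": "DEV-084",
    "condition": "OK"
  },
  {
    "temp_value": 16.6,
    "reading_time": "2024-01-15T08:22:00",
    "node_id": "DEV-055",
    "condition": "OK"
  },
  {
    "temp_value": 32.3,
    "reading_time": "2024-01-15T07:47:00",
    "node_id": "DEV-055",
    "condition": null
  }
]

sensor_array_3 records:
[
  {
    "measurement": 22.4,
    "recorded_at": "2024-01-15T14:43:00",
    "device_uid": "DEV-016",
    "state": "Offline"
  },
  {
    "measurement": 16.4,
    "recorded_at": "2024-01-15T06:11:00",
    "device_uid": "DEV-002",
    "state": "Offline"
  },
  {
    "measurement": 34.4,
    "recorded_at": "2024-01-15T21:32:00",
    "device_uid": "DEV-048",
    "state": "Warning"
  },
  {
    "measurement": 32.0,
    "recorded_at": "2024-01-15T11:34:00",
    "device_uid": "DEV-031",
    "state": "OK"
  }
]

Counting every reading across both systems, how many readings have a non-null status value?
7

Schema mapping: "condition" (sensor_array_2) = "state" (sensor_array_3) = status

Non-null in sensor_array_2: 3
Non-null in sensor_array_3: 4

Total non-null: 3 + 4 = 7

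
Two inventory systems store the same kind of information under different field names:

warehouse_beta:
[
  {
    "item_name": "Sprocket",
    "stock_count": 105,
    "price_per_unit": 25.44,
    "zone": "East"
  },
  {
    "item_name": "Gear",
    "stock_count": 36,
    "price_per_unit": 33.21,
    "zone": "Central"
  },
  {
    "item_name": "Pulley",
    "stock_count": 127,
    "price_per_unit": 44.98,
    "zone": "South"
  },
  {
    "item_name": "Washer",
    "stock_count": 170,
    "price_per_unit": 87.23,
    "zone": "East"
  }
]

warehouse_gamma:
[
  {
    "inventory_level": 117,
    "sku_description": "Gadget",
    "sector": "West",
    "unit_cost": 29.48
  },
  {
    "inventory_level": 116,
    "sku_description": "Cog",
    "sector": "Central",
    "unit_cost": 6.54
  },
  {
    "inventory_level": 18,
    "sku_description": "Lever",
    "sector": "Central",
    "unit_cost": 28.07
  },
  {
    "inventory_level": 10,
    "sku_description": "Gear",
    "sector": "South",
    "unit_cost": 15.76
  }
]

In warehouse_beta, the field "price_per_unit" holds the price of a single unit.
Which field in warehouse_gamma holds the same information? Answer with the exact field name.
unit_cost

In warehouse_beta, "price_per_unit" holds the price of a single unit.
The fields in warehouse_gamma are: "inventory_level", "sku_description", "sector", "unit_cost".
"unit_cost" is the match: the name refers to the same concept and its values are decimal currency amounts (e.g. 29.48, 6.54).
The other fields ("inventory_level", "sku_description", "sector") hold different kinds of data.

So "price_per_unit" in warehouse_beta corresponds to "unit_cost" in warehouse_gamma.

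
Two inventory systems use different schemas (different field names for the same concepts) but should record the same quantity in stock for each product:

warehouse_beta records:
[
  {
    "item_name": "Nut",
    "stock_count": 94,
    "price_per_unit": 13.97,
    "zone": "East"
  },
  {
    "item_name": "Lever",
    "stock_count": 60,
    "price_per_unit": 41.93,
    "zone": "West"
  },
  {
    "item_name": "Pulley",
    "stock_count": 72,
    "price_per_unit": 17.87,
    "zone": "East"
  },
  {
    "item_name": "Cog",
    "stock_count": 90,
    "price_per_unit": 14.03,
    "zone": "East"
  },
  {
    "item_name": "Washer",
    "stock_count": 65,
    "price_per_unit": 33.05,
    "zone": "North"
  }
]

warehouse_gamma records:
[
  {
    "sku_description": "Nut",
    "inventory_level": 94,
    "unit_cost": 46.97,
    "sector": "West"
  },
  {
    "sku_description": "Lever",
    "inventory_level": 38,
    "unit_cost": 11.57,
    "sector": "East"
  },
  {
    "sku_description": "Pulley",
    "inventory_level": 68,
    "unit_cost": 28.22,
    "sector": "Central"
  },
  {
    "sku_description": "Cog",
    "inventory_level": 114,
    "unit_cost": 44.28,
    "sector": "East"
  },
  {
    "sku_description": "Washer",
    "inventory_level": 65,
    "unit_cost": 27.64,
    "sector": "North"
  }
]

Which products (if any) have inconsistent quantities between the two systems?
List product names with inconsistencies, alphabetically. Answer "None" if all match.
Cog, Lever, Pulley

Schema mappings:
- "item_name" (warehouse_beta) = "sku_description" (warehouse_gamma) = product name
- "stock_count" (warehouse_beta) = "inventory_level" (warehouse_gamma) = quantity

Comparison:
  Nut: 94 vs 94 - MATCH
  Lever: 60 vs 38 - MISMATCH
  Pulley: 72 vs 68 - MISMATCH
  Cog: 90 vs 114 - MISMATCH
  Washer: 65 vs 65 - MATCH

Products with inconsistencies: Cog, Lever, Pulley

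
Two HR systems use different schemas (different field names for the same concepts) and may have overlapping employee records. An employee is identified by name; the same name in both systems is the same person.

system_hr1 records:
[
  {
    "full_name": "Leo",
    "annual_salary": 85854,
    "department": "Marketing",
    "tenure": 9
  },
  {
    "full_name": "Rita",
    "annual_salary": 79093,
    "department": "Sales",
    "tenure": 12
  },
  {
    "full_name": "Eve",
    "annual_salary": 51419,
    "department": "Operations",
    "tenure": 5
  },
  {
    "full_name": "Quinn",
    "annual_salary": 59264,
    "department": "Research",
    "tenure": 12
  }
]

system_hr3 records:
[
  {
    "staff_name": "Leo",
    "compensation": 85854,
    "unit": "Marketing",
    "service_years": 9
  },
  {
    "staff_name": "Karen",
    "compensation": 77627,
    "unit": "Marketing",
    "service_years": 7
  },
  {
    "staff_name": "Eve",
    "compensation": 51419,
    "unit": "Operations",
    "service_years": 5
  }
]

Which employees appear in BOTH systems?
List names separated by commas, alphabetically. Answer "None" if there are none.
Eve, Leo

Schema mapping: "full_name" (system_hr1) = "staff_name" (system_hr3) = employee name

Names in system_hr1: ['Eve', 'Leo', 'Quinn', 'Rita']
Names in system_hr3: ['Eve', 'Karen', 'Leo']

Intersection: ['Eve', 'Leo']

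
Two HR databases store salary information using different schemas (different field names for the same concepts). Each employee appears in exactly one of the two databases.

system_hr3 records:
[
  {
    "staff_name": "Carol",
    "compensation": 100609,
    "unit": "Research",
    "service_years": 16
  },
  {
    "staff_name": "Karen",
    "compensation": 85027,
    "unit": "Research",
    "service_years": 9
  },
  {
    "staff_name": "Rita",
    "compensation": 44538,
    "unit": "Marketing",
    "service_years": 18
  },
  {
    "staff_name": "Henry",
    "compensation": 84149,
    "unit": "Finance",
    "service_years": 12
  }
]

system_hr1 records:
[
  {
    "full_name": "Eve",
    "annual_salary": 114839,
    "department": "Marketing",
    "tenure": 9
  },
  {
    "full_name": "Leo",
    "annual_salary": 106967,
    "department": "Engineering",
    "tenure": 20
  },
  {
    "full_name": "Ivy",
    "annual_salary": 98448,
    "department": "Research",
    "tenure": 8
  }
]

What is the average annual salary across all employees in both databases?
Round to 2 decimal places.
90653.86

Schema mapping: "compensation" (system_hr3) = "annual_salary" (system_hr1) = annual salary

All salaries: [100609, 85027, 44538, 84149, 114839, 106967, 98448]
Sum: 634577
Count: 7
Average: 634577 / 7 = 90653.86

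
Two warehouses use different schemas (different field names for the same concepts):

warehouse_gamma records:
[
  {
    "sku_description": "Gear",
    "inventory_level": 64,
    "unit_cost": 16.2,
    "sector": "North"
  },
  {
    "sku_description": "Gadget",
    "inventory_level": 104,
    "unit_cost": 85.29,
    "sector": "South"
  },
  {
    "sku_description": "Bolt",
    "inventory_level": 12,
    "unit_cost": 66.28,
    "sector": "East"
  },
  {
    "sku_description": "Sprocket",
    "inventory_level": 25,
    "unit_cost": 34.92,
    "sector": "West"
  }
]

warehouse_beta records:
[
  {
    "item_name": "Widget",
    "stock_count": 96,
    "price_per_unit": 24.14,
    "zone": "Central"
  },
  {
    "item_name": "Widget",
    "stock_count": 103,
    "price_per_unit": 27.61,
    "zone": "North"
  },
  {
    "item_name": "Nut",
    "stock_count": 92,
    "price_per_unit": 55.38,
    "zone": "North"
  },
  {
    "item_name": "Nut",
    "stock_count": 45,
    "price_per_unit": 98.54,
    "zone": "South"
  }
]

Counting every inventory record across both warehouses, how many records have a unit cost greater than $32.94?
5

Schema mapping: "unit_cost" (warehouse_gamma) = "price_per_unit" (warehouse_beta) = unit cost

Records > $32.94 in warehouse_gamma: 3
Records > $32.94 in warehouse_beta: 2

Total count: 3 + 2 = 5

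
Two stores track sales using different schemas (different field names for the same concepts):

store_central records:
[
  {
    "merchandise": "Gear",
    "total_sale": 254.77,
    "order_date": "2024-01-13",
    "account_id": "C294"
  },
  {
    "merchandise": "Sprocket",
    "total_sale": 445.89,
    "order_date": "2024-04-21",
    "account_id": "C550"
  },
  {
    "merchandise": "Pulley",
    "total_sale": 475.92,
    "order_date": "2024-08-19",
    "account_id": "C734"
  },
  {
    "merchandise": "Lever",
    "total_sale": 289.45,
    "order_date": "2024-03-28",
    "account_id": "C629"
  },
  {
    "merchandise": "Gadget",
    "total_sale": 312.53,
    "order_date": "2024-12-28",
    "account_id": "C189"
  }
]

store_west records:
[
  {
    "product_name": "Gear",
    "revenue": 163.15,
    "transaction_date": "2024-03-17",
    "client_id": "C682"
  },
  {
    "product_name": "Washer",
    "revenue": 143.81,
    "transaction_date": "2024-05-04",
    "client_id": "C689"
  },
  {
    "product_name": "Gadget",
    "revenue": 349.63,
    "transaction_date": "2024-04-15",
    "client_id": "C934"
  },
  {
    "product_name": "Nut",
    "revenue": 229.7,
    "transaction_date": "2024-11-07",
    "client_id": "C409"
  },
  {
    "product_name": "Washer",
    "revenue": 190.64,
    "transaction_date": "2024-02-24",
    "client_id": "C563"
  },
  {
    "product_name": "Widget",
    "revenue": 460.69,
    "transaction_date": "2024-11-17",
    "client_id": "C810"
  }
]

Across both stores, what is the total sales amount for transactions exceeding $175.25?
3009.22

Schema mapping: "total_sale" (store_central) = "revenue" (store_west) = sale amount

Sum of sales > $175.25 in store_central: 1778.56
Sum of sales > $175.25 in store_west: 1230.66

Total: 1778.56 + 1230.66 = 3009.22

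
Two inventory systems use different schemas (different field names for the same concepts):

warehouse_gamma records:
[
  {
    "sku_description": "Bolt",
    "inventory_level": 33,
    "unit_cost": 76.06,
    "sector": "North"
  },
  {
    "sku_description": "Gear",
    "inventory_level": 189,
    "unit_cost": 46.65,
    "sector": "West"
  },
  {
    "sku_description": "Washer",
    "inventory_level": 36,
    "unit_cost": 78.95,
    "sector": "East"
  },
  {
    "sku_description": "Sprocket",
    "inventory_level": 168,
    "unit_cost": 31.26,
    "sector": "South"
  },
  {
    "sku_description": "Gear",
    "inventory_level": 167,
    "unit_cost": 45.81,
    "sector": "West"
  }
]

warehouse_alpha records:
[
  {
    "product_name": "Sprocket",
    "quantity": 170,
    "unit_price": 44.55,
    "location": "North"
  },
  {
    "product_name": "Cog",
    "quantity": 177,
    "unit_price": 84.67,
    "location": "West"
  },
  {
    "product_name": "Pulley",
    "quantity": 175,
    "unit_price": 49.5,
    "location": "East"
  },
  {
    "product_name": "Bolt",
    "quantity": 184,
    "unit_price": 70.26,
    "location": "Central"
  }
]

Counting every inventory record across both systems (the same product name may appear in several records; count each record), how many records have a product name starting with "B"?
2

Schema mapping: "sku_description" (warehouse_gamma) = "product_name" (warehouse_alpha) = product name

Records with product name starting with "B" in warehouse_gamma: 1
Records with product name starting with "B" in warehouse_alpha: 1

Total: 1 + 1 = 2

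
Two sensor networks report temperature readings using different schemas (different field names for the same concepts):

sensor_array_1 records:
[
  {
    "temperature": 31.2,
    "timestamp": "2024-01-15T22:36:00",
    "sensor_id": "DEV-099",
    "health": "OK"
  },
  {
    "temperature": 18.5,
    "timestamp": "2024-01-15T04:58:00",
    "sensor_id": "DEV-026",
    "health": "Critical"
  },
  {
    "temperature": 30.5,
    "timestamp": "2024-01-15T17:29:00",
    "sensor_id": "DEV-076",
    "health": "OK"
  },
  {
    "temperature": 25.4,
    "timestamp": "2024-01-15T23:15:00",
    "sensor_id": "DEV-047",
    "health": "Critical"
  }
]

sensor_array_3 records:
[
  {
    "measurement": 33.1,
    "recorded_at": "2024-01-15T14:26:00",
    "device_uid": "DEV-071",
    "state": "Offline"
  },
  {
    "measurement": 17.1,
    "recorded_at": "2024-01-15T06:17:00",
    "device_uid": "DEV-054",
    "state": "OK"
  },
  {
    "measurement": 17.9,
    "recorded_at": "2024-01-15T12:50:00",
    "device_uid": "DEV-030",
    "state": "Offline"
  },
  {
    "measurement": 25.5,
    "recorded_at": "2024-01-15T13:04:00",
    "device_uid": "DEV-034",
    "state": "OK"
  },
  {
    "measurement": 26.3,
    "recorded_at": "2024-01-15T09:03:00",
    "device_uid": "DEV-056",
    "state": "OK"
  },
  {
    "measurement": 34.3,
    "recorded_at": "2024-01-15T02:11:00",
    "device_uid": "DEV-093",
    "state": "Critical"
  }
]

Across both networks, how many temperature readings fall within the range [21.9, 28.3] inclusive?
3

Schema mapping: "temperature" (sensor_array_1) = "measurement" (sensor_array_3) = temperature

Readings in [21.9, 28.3] from sensor_array_1: 1
Readings in [21.9, 28.3] from sensor_array_3: 2

Total count: 1 + 2 = 3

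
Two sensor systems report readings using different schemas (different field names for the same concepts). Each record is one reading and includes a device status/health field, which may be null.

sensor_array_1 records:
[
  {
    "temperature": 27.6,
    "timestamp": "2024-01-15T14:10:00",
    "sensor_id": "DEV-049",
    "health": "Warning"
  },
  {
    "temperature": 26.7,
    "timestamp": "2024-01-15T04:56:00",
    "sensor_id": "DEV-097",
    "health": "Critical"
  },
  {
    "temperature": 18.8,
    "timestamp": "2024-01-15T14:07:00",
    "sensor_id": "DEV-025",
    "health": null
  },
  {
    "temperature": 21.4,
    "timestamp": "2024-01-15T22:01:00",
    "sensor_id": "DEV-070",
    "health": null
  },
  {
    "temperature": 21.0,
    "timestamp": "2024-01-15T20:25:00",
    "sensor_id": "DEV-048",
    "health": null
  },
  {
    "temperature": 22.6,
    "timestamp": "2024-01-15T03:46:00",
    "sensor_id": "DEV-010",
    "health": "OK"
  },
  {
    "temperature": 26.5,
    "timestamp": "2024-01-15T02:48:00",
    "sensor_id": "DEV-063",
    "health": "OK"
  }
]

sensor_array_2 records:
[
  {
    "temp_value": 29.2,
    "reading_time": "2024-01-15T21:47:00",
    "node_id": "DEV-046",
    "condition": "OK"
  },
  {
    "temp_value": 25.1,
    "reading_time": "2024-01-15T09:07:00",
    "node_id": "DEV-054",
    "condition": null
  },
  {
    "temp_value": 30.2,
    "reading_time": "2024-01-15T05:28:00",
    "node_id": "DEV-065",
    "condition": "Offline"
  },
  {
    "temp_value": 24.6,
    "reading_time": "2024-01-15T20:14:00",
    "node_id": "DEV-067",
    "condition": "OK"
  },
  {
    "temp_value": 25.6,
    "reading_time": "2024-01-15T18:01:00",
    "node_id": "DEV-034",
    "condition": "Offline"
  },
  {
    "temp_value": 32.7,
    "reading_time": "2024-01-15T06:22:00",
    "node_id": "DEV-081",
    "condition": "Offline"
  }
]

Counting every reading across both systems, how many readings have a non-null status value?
9

Schema mapping: "health" (sensor_array_1) = "condition" (sensor_array_2) = status

Non-null in sensor_array_1: 4
Non-null in sensor_array_2: 5

Total non-null: 4 + 5 = 9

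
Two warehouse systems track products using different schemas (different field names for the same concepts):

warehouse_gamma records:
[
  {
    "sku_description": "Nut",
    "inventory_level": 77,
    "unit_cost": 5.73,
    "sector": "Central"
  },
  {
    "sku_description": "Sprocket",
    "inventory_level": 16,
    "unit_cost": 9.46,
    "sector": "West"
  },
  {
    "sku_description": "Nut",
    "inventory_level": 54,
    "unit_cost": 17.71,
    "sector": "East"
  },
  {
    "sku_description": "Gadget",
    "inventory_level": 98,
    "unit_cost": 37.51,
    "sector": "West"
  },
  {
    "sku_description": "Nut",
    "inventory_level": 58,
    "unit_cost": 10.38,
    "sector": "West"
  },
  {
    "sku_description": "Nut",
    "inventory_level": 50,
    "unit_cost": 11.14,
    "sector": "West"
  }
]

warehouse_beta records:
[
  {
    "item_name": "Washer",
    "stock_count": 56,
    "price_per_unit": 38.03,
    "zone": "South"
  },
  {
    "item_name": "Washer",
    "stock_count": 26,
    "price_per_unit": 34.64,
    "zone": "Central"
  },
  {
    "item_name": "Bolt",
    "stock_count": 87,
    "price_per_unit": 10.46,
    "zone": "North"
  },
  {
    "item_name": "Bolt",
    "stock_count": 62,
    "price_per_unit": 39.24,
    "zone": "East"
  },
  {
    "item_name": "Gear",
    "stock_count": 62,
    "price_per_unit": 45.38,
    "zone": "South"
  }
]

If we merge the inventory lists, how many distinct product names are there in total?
6

Schema mapping: "sku_description" (warehouse_gamma) = "item_name" (warehouse_beta) = product name

Products in warehouse_gamma: ['Gadget', 'Nut', 'Sprocket']
Products in warehouse_beta: ['Bolt', 'Gear', 'Washer']

Union (unique products): ['Bolt', 'Gadget', 'Gear', 'Nut', 'Sprocket', 'Washer']
Count: 6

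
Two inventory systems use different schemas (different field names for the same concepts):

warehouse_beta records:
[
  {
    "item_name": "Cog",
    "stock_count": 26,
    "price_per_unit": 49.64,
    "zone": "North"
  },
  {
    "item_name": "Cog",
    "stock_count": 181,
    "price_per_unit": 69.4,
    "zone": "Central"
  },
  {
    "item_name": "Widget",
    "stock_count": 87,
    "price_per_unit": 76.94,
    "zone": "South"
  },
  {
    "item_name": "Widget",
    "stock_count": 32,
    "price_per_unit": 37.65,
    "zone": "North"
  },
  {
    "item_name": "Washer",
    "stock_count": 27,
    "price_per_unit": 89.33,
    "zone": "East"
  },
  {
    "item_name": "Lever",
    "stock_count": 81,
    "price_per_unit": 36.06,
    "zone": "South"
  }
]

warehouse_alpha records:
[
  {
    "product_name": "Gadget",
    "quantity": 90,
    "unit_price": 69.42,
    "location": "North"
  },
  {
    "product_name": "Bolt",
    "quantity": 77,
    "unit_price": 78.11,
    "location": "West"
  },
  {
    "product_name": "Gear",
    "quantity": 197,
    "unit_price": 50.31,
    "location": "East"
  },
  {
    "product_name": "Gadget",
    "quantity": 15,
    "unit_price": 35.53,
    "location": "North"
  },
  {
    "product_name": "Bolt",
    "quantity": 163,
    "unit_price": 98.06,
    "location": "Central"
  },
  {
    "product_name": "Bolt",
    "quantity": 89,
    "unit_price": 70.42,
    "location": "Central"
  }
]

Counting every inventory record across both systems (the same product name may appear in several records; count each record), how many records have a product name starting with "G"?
3

Schema mapping: "item_name" (warehouse_beta) = "product_name" (warehouse_alpha) = product name

Records with product name starting with "G" in warehouse_beta: 0
Records with product name starting with "G" in warehouse_alpha: 3

Total: 0 + 3 = 3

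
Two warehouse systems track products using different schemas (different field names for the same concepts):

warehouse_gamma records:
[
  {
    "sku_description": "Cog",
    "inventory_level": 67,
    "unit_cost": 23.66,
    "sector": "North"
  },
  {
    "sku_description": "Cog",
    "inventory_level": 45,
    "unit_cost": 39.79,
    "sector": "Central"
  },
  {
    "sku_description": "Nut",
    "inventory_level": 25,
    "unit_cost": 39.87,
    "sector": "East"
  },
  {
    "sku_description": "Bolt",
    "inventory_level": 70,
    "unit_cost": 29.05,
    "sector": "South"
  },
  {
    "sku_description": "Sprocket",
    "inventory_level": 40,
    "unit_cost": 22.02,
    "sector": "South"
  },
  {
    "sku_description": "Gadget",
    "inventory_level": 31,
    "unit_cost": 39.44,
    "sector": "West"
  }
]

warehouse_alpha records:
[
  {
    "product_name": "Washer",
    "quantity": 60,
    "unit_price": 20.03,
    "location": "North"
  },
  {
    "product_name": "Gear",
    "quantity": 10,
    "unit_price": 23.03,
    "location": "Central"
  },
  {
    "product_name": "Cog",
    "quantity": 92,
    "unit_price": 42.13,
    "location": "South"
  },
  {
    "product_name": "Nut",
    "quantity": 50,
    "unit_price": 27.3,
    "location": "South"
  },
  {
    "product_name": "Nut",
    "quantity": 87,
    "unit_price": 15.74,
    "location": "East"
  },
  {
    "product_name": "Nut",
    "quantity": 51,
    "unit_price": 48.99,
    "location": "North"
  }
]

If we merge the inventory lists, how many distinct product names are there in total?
7

Schema mapping: "sku_description" (warehouse_gamma) = "product_name" (warehouse_alpha) = product name

Products in warehouse_gamma: ['Bolt', 'Cog', 'Gadget', 'Nut', 'Sprocket']
Products in warehouse_alpha: ['Cog', 'Gear', 'Nut', 'Washer']

Union (unique products): ['Bolt', 'Cog', 'Gadget', 'Gear', 'Nut', 'Sprocket', 'Washer']
Count: 7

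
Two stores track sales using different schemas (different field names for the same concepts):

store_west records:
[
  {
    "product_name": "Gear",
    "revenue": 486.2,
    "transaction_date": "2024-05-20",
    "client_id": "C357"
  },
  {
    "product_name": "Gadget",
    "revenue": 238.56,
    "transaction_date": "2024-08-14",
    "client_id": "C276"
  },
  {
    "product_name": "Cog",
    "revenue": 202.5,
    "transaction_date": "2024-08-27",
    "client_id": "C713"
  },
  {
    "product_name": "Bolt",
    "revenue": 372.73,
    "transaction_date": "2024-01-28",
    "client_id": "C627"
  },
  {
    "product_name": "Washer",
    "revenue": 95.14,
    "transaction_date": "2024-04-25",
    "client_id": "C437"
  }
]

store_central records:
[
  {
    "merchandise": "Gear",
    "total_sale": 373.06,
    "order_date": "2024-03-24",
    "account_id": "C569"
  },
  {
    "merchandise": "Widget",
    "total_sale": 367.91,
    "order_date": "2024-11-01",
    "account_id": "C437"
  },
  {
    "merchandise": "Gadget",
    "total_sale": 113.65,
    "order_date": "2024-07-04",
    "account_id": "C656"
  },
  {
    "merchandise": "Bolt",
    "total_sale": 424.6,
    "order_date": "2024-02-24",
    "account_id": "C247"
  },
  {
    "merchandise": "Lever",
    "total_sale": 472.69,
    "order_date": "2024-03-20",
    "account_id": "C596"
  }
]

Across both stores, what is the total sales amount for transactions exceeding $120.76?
2938.25

Schema mapping: "revenue" (store_west) = "total_sale" (store_central) = sale amount

Sum of sales > $120.76 in store_west: 1299.99
Sum of sales > $120.76 in store_central: 1638.26

Total: 1299.99 + 1638.26 = 2938.25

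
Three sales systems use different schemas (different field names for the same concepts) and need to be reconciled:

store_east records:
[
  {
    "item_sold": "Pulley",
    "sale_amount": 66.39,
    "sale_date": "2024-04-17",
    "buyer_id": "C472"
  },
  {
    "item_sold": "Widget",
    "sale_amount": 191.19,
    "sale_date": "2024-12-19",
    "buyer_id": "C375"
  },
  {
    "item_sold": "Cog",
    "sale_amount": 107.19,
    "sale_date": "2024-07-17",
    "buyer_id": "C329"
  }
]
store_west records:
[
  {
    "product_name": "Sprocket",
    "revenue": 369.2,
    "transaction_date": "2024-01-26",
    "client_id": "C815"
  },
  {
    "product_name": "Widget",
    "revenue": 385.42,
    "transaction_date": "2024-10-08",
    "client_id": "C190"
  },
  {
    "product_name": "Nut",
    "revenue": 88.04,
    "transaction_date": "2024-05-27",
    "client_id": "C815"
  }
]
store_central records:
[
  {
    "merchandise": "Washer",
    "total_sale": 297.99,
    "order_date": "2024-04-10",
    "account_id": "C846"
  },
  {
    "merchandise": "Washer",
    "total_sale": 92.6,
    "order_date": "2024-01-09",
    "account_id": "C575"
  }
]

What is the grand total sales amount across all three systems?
1598.02

Schema reconciliation - all amount fields map to sale amount:

store_east (sale_amount): 364.77
store_west (revenue): 842.66
store_central (total_sale): 390.59

Grand total: 1598.02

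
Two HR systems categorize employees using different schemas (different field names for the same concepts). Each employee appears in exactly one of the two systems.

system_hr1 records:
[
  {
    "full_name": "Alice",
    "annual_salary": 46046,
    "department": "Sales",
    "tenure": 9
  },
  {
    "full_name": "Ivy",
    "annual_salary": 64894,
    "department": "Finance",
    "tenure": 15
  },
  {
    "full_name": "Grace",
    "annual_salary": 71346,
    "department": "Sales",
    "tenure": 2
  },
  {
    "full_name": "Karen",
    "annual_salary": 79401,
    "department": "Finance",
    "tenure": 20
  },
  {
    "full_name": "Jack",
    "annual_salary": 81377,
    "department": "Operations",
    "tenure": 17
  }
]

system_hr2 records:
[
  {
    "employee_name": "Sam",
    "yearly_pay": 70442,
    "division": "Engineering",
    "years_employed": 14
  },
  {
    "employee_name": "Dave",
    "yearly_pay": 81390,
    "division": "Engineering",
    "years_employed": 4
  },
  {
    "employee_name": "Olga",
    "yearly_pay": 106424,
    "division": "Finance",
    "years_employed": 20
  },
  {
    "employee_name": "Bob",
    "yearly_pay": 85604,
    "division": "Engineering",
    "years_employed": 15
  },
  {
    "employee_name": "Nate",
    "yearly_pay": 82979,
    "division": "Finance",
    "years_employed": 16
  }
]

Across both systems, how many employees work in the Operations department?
1

Schema mapping: "department" (system_hr1) = "division" (system_hr2) = department

Operations employees in system_hr1: 1
Operations employees in system_hr2: 0

Total in Operations: 1 + 0 = 1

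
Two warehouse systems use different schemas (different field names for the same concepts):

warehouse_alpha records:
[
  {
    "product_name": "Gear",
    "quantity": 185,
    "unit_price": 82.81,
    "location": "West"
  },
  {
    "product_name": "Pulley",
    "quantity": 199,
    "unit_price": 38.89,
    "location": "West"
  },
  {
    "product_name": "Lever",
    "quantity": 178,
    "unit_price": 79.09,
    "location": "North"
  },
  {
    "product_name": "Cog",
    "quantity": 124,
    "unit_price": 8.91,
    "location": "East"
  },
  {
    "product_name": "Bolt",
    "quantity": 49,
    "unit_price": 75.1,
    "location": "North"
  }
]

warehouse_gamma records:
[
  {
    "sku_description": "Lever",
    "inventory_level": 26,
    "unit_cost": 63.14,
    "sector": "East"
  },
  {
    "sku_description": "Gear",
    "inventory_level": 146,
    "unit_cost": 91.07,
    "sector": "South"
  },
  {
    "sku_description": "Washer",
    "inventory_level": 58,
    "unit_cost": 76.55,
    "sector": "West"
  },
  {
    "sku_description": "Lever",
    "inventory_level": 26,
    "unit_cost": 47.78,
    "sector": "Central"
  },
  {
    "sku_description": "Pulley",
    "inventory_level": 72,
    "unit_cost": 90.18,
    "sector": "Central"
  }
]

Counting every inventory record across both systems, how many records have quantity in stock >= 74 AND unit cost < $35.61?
1

Schema mappings:
- "quantity" (warehouse_alpha) = "inventory_level" (warehouse_gamma) = quantity
- "unit_price" (warehouse_alpha) = "unit_cost" (warehouse_gamma) = unit cost

Records meeting both conditions in warehouse_alpha: 1
Records meeting both conditions in warehouse_gamma: 0

Total: 1 + 0 = 1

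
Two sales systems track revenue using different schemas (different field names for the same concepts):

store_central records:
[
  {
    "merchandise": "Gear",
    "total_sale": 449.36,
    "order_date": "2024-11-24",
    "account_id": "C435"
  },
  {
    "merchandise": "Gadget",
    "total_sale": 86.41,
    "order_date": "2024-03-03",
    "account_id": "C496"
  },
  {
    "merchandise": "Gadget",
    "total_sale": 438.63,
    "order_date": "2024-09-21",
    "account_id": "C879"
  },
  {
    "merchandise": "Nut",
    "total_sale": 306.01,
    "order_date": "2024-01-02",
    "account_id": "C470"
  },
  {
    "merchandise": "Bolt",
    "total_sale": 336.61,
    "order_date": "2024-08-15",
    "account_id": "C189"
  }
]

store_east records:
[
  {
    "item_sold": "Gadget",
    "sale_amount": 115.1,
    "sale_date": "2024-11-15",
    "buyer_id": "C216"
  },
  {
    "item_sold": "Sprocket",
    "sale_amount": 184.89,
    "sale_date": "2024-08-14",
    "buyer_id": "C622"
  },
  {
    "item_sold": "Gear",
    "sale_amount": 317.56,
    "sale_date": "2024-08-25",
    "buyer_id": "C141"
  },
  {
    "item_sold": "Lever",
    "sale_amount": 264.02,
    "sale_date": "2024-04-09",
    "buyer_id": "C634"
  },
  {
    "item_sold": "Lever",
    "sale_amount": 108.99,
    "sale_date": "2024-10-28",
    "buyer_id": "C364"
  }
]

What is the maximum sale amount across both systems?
449.36

Reconcile: "total_sale" (store_central) = "sale_amount" (store_east) = sale amount

Maximum in store_central: 449.36
Maximum in store_east: 317.56

Overall maximum: max(449.36, 317.56) = 449.36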